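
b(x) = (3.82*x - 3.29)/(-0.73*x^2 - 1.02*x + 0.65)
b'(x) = (1.46*x + 1.02)*(3.82*x - 3.29)/(-0.73*x^2 - 1.02*x + 0.65)^2 + 3.82/(-0.73*x^2 - 1.02*x + 0.65) = (2.7886*x^2 - 4.8034*x - 0.8728)/(0.5329*x^4 + 1.4892*x^3 + 0.0914*x^2 - 1.326*x + 0.4225)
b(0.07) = -5.26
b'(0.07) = -3.62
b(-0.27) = -4.95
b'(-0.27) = 0.82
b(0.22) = -6.28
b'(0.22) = -11.78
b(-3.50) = 3.53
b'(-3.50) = 2.25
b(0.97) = -0.40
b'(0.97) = -2.76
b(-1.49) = -16.36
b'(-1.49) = 41.37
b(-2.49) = 9.58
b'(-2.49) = 15.89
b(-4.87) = 1.87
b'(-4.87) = 0.65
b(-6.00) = 1.34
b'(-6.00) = 0.34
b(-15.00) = 0.41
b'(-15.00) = 0.03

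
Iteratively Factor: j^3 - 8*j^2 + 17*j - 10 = (j - 2)*(j^2 - 6*j + 5) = (j - 5)*(j - 2)*(j - 1)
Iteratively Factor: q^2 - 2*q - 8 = (q + 2)*(q - 4)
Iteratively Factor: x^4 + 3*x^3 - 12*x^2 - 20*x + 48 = (x - 2)*(x^3 + 5*x^2 - 2*x - 24) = (x - 2)^2*(x^2 + 7*x + 12) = (x - 2)^2*(x + 3)*(x + 4)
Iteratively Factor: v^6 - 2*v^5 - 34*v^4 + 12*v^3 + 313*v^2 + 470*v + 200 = (v + 2)*(v^5 - 4*v^4 - 26*v^3 + 64*v^2 + 185*v + 100) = (v - 5)*(v + 2)*(v^4 + v^3 - 21*v^2 - 41*v - 20) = (v - 5)*(v + 1)*(v + 2)*(v^3 - 21*v - 20) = (v - 5)^2*(v + 1)*(v + 2)*(v^2 + 5*v + 4) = (v - 5)^2*(v + 1)*(v + 2)*(v + 4)*(v + 1)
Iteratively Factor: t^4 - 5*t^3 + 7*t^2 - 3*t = (t - 1)*(t^3 - 4*t^2 + 3*t) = t*(t - 1)*(t^2 - 4*t + 3) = t*(t - 1)^2*(t - 3)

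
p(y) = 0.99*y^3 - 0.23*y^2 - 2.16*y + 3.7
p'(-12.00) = 431.04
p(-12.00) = -1714.22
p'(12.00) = 420.00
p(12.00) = 1655.38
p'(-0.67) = -0.52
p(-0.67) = 4.75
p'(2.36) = 13.30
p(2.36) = 10.33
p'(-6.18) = 114.11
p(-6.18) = -225.40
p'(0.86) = -0.36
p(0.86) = 2.30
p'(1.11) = 0.99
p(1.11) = 2.37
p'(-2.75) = 21.57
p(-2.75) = -12.69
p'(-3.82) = 42.94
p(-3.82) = -46.59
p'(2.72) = 18.56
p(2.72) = 16.05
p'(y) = 2.97*y^2 - 0.46*y - 2.16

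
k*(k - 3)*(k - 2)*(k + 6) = k^4 + k^3 - 24*k^2 + 36*k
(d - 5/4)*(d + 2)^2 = d^3 + 11*d^2/4 - d - 5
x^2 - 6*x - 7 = (x - 7)*(x + 1)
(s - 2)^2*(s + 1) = s^3 - 3*s^2 + 4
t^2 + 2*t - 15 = (t - 3)*(t + 5)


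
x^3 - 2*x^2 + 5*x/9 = x*(x - 5/3)*(x - 1/3)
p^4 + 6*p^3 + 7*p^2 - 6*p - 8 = (p - 1)*(p + 1)*(p + 2)*(p + 4)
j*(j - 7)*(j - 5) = j^3 - 12*j^2 + 35*j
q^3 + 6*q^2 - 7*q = q*(q - 1)*(q + 7)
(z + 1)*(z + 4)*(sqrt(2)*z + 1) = sqrt(2)*z^3 + z^2 + 5*sqrt(2)*z^2 + 5*z + 4*sqrt(2)*z + 4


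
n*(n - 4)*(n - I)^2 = n^4 - 4*n^3 - 2*I*n^3 - n^2 + 8*I*n^2 + 4*n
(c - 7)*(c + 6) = c^2 - c - 42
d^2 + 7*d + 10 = (d + 2)*(d + 5)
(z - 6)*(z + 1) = z^2 - 5*z - 6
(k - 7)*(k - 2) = k^2 - 9*k + 14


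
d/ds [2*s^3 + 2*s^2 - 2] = 2*s*(3*s + 2)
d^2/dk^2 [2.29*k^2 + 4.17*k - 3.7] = 4.58000000000000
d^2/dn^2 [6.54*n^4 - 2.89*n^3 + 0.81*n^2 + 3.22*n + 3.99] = 78.48*n^2 - 17.34*n + 1.62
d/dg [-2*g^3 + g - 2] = 1 - 6*g^2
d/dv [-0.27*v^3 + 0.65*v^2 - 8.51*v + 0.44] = -0.81*v^2 + 1.3*v - 8.51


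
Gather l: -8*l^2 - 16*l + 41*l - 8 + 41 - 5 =-8*l^2 + 25*l + 28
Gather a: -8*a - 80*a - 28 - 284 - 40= -88*a - 352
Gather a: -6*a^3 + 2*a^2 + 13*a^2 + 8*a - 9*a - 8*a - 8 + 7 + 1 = -6*a^3 + 15*a^2 - 9*a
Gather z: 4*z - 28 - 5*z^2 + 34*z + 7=-5*z^2 + 38*z - 21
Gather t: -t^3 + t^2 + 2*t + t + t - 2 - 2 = -t^3 + t^2 + 4*t - 4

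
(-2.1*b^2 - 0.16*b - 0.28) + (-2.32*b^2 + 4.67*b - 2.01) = -4.42*b^2 + 4.51*b - 2.29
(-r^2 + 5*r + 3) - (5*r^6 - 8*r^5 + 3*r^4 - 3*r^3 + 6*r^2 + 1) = -5*r^6 + 8*r^5 - 3*r^4 + 3*r^3 - 7*r^2 + 5*r + 2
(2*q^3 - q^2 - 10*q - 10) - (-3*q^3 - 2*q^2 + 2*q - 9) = 5*q^3 + q^2 - 12*q - 1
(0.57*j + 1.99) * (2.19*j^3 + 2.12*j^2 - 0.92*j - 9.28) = 1.2483*j^4 + 5.5665*j^3 + 3.6944*j^2 - 7.1204*j - 18.4672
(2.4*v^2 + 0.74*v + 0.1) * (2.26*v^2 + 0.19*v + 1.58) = 5.424*v^4 + 2.1284*v^3 + 4.1586*v^2 + 1.1882*v + 0.158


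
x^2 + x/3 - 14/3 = (x - 2)*(x + 7/3)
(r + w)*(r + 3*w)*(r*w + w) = r^3*w + 4*r^2*w^2 + r^2*w + 3*r*w^3 + 4*r*w^2 + 3*w^3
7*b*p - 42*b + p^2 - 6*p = (7*b + p)*(p - 6)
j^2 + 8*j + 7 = (j + 1)*(j + 7)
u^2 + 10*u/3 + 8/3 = (u + 4/3)*(u + 2)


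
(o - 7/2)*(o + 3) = o^2 - o/2 - 21/2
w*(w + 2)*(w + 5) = w^3 + 7*w^2 + 10*w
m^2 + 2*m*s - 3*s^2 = (m - s)*(m + 3*s)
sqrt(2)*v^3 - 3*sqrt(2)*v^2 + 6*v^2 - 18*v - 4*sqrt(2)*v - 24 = (v - 4)*(v + 3*sqrt(2))*(sqrt(2)*v + sqrt(2))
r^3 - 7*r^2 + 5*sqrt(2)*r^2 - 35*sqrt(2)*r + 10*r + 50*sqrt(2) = (r - 5)*(r - 2)*(r + 5*sqrt(2))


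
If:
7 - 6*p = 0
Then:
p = 7/6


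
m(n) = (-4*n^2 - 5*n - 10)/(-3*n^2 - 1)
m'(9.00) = -0.03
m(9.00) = 1.55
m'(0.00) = 5.00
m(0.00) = 10.00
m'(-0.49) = 9.08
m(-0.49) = 4.95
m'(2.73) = -0.46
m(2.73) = 2.29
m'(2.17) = -0.78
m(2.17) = 2.62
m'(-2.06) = 0.26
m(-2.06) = 1.21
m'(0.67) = -6.64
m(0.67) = 6.45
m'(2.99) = -0.37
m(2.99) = 2.18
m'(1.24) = -2.62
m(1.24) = 3.98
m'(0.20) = -4.78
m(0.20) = 9.96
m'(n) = 6*n*(-4*n^2 - 5*n - 10)/(-3*n^2 - 1)^2 + (-8*n - 5)/(-3*n^2 - 1) = (-15*n^2 - 52*n + 5)/(9*n^4 + 6*n^2 + 1)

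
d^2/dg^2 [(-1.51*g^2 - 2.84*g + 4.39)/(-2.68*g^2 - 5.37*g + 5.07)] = (-2.66660000000002*g^3 - 66.0807600000001*g^2 - 147.54204*g - 140.2152)/(19.248832*g^6 + 115.708464*g^5 + 122.604372*g^4 - 282.938319*g^3 - 231.941853*g^2 + 414.105939*g - 130.323843)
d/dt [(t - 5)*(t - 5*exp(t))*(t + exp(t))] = (t - 5)*(t - 5*exp(t))*(exp(t) + 1) - (t - 5)*(t + exp(t))*(5*exp(t) - 1) + (t - 5*exp(t))*(t + exp(t))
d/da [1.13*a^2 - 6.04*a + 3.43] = 2.26*a - 6.04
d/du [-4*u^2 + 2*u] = 2 - 8*u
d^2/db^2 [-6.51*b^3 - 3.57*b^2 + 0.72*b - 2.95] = -39.06*b - 7.14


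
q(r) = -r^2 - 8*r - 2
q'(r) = -2*r - 8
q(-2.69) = 12.28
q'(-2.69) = -2.62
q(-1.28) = 6.60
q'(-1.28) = -5.44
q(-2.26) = 10.97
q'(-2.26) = -3.48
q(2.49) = -28.12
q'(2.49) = -12.98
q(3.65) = -44.52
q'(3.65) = -15.30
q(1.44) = -15.59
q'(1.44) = -10.88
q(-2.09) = 10.35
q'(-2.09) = -3.82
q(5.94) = -84.80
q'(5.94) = -19.88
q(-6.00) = 10.00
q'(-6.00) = 4.00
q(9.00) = -155.00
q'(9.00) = -26.00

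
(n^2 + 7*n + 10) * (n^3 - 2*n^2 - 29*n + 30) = n^5 + 5*n^4 - 33*n^3 - 193*n^2 - 80*n + 300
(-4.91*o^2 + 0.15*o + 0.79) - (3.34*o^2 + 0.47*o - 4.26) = -8.25*o^2 - 0.32*o + 5.05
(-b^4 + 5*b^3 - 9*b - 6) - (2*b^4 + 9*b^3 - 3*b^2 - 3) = -3*b^4 - 4*b^3 + 3*b^2 - 9*b - 3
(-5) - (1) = -6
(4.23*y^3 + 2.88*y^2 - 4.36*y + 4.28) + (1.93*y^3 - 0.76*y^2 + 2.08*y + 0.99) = 6.16*y^3 + 2.12*y^2 - 2.28*y + 5.27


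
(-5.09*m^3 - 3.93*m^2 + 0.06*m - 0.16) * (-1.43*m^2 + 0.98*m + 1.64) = 7.2787*m^5 + 0.6317*m^4 - 12.2848*m^3 - 6.1576*m^2 - 0.0584*m - 0.2624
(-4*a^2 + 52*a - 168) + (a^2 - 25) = -3*a^2 + 52*a - 193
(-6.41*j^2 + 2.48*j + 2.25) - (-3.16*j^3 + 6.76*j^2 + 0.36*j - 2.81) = 3.16*j^3 - 13.17*j^2 + 2.12*j + 5.06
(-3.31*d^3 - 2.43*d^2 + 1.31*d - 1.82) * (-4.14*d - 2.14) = 13.7034*d^4 + 17.1436*d^3 - 0.223199999999999*d^2 + 4.7314*d + 3.8948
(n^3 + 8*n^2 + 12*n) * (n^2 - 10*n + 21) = n^5 - 2*n^4 - 47*n^3 + 48*n^2 + 252*n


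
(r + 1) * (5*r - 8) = 5*r^2 - 3*r - 8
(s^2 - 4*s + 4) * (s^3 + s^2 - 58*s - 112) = s^5 - 3*s^4 - 58*s^3 + 124*s^2 + 216*s - 448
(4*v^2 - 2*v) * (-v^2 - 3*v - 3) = -4*v^4 - 10*v^3 - 6*v^2 + 6*v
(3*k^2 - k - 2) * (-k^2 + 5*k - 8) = -3*k^4 + 16*k^3 - 27*k^2 - 2*k + 16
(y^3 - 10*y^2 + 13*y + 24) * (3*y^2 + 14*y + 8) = 3*y^5 - 16*y^4 - 93*y^3 + 174*y^2 + 440*y + 192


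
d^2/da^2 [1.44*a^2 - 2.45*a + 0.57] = 2.88000000000000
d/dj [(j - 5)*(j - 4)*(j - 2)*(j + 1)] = 4*j^3 - 30*j^2 + 54*j - 2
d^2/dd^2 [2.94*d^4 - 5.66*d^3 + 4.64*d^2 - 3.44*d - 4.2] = 35.28*d^2 - 33.96*d + 9.28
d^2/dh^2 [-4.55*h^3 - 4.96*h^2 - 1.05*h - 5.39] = -27.3*h - 9.92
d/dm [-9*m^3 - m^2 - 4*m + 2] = -27*m^2 - 2*m - 4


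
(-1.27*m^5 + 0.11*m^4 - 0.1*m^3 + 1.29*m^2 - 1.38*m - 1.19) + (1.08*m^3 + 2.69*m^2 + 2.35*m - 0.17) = -1.27*m^5 + 0.11*m^4 + 0.98*m^3 + 3.98*m^2 + 0.97*m - 1.36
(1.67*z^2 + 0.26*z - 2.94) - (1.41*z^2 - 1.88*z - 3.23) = 0.26*z^2 + 2.14*z + 0.29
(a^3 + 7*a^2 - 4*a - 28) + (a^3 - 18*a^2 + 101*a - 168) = 2*a^3 - 11*a^2 + 97*a - 196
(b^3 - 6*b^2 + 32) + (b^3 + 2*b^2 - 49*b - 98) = 2*b^3 - 4*b^2 - 49*b - 66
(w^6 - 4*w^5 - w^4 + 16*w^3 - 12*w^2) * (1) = w^6 - 4*w^5 - w^4 + 16*w^3 - 12*w^2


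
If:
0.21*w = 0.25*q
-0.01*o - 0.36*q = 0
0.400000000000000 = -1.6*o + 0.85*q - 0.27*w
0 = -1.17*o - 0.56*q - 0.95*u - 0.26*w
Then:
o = -0.25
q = 0.01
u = 0.30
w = 0.01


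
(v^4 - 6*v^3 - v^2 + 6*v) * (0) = 0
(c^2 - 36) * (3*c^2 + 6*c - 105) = 3*c^4 + 6*c^3 - 213*c^2 - 216*c + 3780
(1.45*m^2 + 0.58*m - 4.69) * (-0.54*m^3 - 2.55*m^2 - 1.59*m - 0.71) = -0.783*m^5 - 4.0107*m^4 - 1.2519*m^3 + 10.0078*m^2 + 7.0453*m + 3.3299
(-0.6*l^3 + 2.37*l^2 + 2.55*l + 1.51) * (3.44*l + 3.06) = -2.064*l^4 + 6.3168*l^3 + 16.0242*l^2 + 12.9974*l + 4.6206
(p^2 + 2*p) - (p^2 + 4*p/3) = 2*p/3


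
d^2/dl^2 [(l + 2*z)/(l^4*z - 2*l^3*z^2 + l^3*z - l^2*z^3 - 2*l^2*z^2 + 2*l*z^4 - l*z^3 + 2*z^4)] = 2*((l + 2*z)*(-4*l^3 + 6*l^2*z - 3*l^2 + 2*l*z^2 + 4*l*z - 2*z^3 + z^2)^2 + (-4*l^3 + 6*l^2*z - 3*l^2 + 2*l*z^2 + 4*l*z - 2*z^3 + z^2 + (l + 2*z)*(-6*l^2 + 6*l*z - 3*l + z^2 + 2*z))*(l^4 - 2*l^3*z + l^3 - l^2*z^2 - 2*l^2*z + 2*l*z^3 - l*z^2 + 2*z^3))/(z*(l^4 - 2*l^3*z + l^3 - l^2*z^2 - 2*l^2*z + 2*l*z^3 - l*z^2 + 2*z^3)^3)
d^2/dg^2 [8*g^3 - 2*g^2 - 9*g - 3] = 48*g - 4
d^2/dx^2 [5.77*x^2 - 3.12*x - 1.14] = 11.5400000000000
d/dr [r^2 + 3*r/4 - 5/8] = 2*r + 3/4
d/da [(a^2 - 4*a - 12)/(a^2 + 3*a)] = (7*a^2 + 24*a + 36)/(a^2*(a^2 + 6*a + 9))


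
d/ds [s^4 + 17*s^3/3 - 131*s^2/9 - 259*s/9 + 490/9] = 4*s^3 + 17*s^2 - 262*s/9 - 259/9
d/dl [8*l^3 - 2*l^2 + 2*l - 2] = 24*l^2 - 4*l + 2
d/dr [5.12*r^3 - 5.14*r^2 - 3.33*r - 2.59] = 15.36*r^2 - 10.28*r - 3.33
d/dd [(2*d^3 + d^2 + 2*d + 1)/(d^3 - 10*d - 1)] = (-d^4 - 44*d^3 - 19*d^2 - 2*d + 8)/(d^6 - 20*d^4 - 2*d^3 + 100*d^2 + 20*d + 1)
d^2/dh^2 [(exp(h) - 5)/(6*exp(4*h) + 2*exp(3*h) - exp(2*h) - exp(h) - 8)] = (324*exp(8*h) - 2748*exp(7*h) - 1376*exp(6*h) + 228*exp(5*h) + 1145*exp(4*h) - 3633*exp(3*h) - 783*exp(2*h) + 147*exp(h) + 104)*exp(h)/(216*exp(12*h) + 216*exp(11*h) - 36*exp(10*h) - 172*exp(9*h) - 930*exp(8*h) - 546*exp(7*h) + 221*exp(6*h) + 387*exp(5*h) + 1221*exp(4*h) + 335*exp(3*h) - 216*exp(2*h) - 192*exp(h) - 512)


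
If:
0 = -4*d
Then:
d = 0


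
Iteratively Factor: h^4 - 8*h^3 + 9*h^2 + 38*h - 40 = (h - 1)*(h^3 - 7*h^2 + 2*h + 40) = (h - 4)*(h - 1)*(h^2 - 3*h - 10) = (h - 4)*(h - 1)*(h + 2)*(h - 5)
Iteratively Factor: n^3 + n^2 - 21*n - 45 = (n - 5)*(n^2 + 6*n + 9) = (n - 5)*(n + 3)*(n + 3)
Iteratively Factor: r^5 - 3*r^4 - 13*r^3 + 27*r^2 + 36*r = (r + 1)*(r^4 - 4*r^3 - 9*r^2 + 36*r) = (r + 1)*(r + 3)*(r^3 - 7*r^2 + 12*r) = (r - 3)*(r + 1)*(r + 3)*(r^2 - 4*r) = r*(r - 3)*(r + 1)*(r + 3)*(r - 4)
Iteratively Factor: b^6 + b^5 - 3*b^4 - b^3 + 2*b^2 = (b - 1)*(b^5 + 2*b^4 - b^3 - 2*b^2) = b*(b - 1)*(b^4 + 2*b^3 - b^2 - 2*b) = b^2*(b - 1)*(b^3 + 2*b^2 - b - 2) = b^2*(b - 1)^2*(b^2 + 3*b + 2) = b^2*(b - 1)^2*(b + 2)*(b + 1)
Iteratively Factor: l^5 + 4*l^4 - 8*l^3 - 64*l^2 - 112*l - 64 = (l + 2)*(l^4 + 2*l^3 - 12*l^2 - 40*l - 32) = (l + 2)^2*(l^3 - 12*l - 16) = (l + 2)^3*(l^2 - 2*l - 8) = (l - 4)*(l + 2)^3*(l + 2)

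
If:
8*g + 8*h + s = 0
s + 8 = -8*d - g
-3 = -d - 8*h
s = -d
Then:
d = -61/58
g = -37/58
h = 235/464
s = 61/58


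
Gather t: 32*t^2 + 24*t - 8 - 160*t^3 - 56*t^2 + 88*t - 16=-160*t^3 - 24*t^2 + 112*t - 24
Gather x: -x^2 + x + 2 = -x^2 + x + 2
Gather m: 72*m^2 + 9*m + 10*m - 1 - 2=72*m^2 + 19*m - 3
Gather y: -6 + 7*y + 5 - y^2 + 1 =-y^2 + 7*y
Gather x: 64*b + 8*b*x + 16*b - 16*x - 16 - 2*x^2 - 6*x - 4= 80*b - 2*x^2 + x*(8*b - 22) - 20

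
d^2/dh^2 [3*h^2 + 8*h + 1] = 6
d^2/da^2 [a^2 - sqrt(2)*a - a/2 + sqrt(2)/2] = 2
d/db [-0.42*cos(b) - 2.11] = 0.42*sin(b)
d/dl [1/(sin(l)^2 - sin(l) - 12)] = (1 - 2*sin(l))*cos(l)/(sin(l) + cos(l)^2 + 11)^2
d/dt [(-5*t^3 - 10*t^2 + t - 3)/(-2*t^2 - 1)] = (10*t^4 + 17*t^2 + 8*t - 1)/(4*t^4 + 4*t^2 + 1)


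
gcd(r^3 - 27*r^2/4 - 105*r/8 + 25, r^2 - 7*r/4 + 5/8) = r - 5/4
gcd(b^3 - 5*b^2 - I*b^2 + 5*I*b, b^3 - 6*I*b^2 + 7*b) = b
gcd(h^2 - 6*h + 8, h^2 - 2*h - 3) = 1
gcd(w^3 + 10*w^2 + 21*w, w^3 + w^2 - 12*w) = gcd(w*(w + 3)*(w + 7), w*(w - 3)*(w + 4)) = w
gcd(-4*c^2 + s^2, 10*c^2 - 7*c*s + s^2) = -2*c + s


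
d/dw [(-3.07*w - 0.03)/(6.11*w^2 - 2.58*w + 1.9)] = (18.7577*w^2 + 0.3666*w - 5.9104)/(37.3321*w^4 - 31.5276*w^3 + 29.8744*w^2 - 9.804*w + 3.61)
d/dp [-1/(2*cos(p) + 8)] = -sin(p)/(2*(cos(p) + 4)^2)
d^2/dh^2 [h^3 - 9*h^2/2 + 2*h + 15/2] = 6*h - 9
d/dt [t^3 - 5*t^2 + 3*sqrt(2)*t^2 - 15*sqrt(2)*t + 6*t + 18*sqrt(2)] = 3*t^2 - 10*t + 6*sqrt(2)*t - 15*sqrt(2) + 6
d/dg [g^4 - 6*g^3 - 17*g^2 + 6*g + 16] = 4*g^3 - 18*g^2 - 34*g + 6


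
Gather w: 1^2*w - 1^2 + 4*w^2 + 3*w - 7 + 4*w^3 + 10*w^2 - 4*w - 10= 4*w^3 + 14*w^2 - 18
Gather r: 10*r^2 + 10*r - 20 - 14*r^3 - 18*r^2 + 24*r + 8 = -14*r^3 - 8*r^2 + 34*r - 12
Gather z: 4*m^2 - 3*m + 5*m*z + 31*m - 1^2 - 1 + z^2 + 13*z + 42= 4*m^2 + 28*m + z^2 + z*(5*m + 13) + 40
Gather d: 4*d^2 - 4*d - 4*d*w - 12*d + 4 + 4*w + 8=4*d^2 + d*(-4*w - 16) + 4*w + 12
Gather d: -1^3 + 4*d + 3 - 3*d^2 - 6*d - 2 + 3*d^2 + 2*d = 0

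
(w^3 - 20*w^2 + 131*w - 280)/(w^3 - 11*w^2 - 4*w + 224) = (w - 5)/(w + 4)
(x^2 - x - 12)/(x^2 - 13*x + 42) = (x^2 - x - 12)/(x^2 - 13*x + 42)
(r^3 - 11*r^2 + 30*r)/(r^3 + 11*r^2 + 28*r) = (r^2 - 11*r + 30)/(r^2 + 11*r + 28)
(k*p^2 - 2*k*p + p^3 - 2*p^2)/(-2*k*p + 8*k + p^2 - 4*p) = p*(-k*p + 2*k - p^2 + 2*p)/(2*k*p - 8*k - p^2 + 4*p)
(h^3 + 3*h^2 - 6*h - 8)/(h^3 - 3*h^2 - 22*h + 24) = (h^2 - h - 2)/(h^2 - 7*h + 6)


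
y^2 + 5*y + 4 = (y + 1)*(y + 4)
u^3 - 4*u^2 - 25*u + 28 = (u - 7)*(u - 1)*(u + 4)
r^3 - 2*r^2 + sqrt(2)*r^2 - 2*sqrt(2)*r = r*(r - 2)*(r + sqrt(2))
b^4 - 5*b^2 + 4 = (b - 2)*(b - 1)*(b + 1)*(b + 2)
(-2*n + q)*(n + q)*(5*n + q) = -10*n^3 - 7*n^2*q + 4*n*q^2 + q^3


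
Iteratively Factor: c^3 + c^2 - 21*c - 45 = (c + 3)*(c^2 - 2*c - 15) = (c + 3)^2*(c - 5)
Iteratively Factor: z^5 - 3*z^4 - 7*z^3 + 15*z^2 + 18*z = (z)*(z^4 - 3*z^3 - 7*z^2 + 15*z + 18) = z*(z - 3)*(z^3 - 7*z - 6) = z*(z - 3)^2*(z^2 + 3*z + 2) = z*(z - 3)^2*(z + 2)*(z + 1)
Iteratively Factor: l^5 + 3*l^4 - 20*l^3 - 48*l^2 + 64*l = (l + 4)*(l^4 - l^3 - 16*l^2 + 16*l) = l*(l + 4)*(l^3 - l^2 - 16*l + 16) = l*(l - 1)*(l + 4)*(l^2 - 16) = l*(l - 4)*(l - 1)*(l + 4)*(l + 4)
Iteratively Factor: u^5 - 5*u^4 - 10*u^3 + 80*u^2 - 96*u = (u - 4)*(u^4 - u^3 - 14*u^2 + 24*u) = (u - 4)*(u - 3)*(u^3 + 2*u^2 - 8*u) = u*(u - 4)*(u - 3)*(u^2 + 2*u - 8) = u*(u - 4)*(u - 3)*(u + 4)*(u - 2)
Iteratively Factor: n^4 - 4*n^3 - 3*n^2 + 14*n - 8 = (n - 4)*(n^3 - 3*n + 2) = (n - 4)*(n - 1)*(n^2 + n - 2) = (n - 4)*(n - 1)*(n + 2)*(n - 1)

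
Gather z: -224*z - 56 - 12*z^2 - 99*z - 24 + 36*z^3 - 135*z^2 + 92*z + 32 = 36*z^3 - 147*z^2 - 231*z - 48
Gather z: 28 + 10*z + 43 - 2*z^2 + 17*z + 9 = -2*z^2 + 27*z + 80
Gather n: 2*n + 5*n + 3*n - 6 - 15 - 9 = 10*n - 30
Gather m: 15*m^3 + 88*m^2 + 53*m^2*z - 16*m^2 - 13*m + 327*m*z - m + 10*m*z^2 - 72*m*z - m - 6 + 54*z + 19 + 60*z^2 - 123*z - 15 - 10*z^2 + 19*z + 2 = 15*m^3 + m^2*(53*z + 72) + m*(10*z^2 + 255*z - 15) + 50*z^2 - 50*z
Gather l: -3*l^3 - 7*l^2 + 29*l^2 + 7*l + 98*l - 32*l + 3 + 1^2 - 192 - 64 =-3*l^3 + 22*l^2 + 73*l - 252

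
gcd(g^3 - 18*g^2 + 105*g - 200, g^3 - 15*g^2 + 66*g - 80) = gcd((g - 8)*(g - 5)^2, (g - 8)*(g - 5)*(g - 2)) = g^2 - 13*g + 40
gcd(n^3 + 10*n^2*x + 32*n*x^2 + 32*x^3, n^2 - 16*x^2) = n + 4*x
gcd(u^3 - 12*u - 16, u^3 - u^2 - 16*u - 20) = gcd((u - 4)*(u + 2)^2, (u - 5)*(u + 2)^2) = u^2 + 4*u + 4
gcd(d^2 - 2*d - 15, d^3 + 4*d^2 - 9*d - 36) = d + 3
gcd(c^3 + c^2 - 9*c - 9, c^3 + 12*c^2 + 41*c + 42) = c + 3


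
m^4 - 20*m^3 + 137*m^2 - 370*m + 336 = (m - 8)*(m - 7)*(m - 3)*(m - 2)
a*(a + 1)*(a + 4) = a^3 + 5*a^2 + 4*a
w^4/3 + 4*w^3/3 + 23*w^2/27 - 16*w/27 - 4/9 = (w/3 + 1/3)*(w - 2/3)*(w + 2/3)*(w + 3)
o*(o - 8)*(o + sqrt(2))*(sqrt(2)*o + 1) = sqrt(2)*o^4 - 8*sqrt(2)*o^3 + 3*o^3 - 24*o^2 + sqrt(2)*o^2 - 8*sqrt(2)*o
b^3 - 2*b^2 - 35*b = b*(b - 7)*(b + 5)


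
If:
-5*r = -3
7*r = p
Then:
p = 21/5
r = 3/5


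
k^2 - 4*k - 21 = (k - 7)*(k + 3)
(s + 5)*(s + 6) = s^2 + 11*s + 30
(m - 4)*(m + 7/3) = m^2 - 5*m/3 - 28/3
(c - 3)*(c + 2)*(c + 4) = c^3 + 3*c^2 - 10*c - 24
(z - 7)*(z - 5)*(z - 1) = z^3 - 13*z^2 + 47*z - 35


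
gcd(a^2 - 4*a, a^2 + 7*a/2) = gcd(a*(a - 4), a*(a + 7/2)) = a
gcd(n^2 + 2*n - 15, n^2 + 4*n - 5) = n + 5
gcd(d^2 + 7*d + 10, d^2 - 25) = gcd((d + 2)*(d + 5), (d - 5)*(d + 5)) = d + 5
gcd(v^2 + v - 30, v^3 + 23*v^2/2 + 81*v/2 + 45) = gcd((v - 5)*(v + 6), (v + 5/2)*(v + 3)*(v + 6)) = v + 6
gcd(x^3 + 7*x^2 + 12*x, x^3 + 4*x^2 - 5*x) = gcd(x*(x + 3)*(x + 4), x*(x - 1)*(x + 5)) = x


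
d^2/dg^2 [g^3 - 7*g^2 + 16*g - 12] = 6*g - 14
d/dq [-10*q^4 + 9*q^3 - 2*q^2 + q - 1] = -40*q^3 + 27*q^2 - 4*q + 1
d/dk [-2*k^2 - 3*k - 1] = -4*k - 3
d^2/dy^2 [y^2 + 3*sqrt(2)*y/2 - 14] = 2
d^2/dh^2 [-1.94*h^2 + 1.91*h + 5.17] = -3.88000000000000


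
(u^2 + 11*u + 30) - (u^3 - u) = -u^3 + u^2 + 12*u + 30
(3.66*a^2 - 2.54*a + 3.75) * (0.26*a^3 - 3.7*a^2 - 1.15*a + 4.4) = 0.9516*a^5 - 14.2024*a^4 + 6.164*a^3 + 5.15*a^2 - 15.4885*a + 16.5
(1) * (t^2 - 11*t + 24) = t^2 - 11*t + 24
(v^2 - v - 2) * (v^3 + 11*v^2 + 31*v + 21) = v^5 + 10*v^4 + 18*v^3 - 32*v^2 - 83*v - 42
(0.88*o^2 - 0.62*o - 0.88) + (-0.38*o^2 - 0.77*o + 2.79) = 0.5*o^2 - 1.39*o + 1.91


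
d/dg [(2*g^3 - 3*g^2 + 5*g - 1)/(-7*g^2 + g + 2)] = (-14*g^4 + 4*g^3 + 44*g^2 - 26*g + 11)/(49*g^4 - 14*g^3 - 27*g^2 + 4*g + 4)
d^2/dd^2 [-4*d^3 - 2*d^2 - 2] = -24*d - 4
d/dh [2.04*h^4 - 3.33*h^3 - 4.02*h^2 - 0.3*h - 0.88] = 8.16*h^3 - 9.99*h^2 - 8.04*h - 0.3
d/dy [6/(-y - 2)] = 6/(y + 2)^2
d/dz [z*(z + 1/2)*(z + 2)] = 3*z^2 + 5*z + 1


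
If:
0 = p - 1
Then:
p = 1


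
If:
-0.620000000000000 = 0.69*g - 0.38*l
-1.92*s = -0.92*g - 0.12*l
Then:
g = 1.68732654949121*s - 0.172062904717854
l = 3.06382978723404*s + 1.31914893617021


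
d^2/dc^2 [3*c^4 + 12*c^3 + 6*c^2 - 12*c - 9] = 36*c^2 + 72*c + 12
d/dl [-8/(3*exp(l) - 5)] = 24*exp(l)/(3*exp(l) - 5)^2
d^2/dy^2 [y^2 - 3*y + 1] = 2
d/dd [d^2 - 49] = 2*d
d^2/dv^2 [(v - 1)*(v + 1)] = 2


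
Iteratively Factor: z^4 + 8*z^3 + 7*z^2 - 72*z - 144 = (z - 3)*(z^3 + 11*z^2 + 40*z + 48) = (z - 3)*(z + 4)*(z^2 + 7*z + 12) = (z - 3)*(z + 3)*(z + 4)*(z + 4)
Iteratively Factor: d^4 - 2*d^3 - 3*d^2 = (d)*(d^3 - 2*d^2 - 3*d) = d*(d - 3)*(d^2 + d) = d^2*(d - 3)*(d + 1)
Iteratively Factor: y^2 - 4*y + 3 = (y - 1)*(y - 3)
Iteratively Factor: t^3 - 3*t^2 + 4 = (t - 2)*(t^2 - t - 2) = (t - 2)*(t + 1)*(t - 2)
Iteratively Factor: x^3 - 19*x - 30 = (x - 5)*(x^2 + 5*x + 6) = (x - 5)*(x + 3)*(x + 2)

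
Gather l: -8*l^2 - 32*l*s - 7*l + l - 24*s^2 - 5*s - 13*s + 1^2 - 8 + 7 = -8*l^2 + l*(-32*s - 6) - 24*s^2 - 18*s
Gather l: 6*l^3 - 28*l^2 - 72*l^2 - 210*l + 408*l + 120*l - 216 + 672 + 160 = 6*l^3 - 100*l^2 + 318*l + 616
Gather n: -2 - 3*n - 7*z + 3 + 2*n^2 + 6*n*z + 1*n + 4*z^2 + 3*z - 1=2*n^2 + n*(6*z - 2) + 4*z^2 - 4*z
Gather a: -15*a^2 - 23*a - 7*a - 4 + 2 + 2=-15*a^2 - 30*a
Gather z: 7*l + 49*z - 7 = 7*l + 49*z - 7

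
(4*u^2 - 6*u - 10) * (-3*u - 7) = -12*u^3 - 10*u^2 + 72*u + 70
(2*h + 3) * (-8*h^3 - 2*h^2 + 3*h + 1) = -16*h^4 - 28*h^3 + 11*h + 3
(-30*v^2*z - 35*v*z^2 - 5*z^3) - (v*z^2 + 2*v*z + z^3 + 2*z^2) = -30*v^2*z - 36*v*z^2 - 2*v*z - 6*z^3 - 2*z^2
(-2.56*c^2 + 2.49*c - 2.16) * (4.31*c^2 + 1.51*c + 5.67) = -11.0336*c^4 + 6.8663*c^3 - 20.0649*c^2 + 10.8567*c - 12.2472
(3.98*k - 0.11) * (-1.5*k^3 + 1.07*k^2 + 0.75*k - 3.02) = -5.97*k^4 + 4.4236*k^3 + 2.8673*k^2 - 12.1021*k + 0.3322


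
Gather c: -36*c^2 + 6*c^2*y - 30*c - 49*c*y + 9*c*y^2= c^2*(6*y - 36) + c*(9*y^2 - 49*y - 30)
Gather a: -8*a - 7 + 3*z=-8*a + 3*z - 7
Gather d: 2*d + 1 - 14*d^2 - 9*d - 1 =-14*d^2 - 7*d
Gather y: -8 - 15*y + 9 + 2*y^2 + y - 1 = 2*y^2 - 14*y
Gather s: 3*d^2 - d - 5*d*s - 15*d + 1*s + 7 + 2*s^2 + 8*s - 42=3*d^2 - 16*d + 2*s^2 + s*(9 - 5*d) - 35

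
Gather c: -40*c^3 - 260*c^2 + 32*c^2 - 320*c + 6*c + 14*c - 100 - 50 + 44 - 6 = -40*c^3 - 228*c^2 - 300*c - 112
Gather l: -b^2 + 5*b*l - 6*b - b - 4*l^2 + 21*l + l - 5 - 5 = -b^2 - 7*b - 4*l^2 + l*(5*b + 22) - 10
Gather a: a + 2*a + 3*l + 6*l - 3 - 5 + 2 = 3*a + 9*l - 6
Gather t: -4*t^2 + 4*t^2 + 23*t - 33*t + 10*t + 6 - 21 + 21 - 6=0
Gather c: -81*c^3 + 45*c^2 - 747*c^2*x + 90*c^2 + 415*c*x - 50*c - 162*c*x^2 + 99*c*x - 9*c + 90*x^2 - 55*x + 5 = -81*c^3 + c^2*(135 - 747*x) + c*(-162*x^2 + 514*x - 59) + 90*x^2 - 55*x + 5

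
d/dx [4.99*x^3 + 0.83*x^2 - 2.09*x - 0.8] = 14.97*x^2 + 1.66*x - 2.09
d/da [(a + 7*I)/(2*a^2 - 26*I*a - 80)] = (a^2 - 13*I*a - (a + 7*I)*(2*a - 13*I) - 40)/(2*(-a^2 + 13*I*a + 40)^2)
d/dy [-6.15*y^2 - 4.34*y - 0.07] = -12.3*y - 4.34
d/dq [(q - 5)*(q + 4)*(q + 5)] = 3*q^2 + 8*q - 25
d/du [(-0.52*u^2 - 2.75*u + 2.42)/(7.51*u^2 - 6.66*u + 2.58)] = (24.1157*u^2 - 39.0316*u + 9.0222)/(56.4001*u^4 - 100.0332*u^3 + 83.1072*u^2 - 34.3656*u + 6.6564)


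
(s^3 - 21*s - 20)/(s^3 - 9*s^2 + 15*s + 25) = (s + 4)/(s - 5)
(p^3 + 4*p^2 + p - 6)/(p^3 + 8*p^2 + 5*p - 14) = (p + 3)/(p + 7)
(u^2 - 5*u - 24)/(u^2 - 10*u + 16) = (u + 3)/(u - 2)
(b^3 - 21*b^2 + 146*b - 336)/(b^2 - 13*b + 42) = b - 8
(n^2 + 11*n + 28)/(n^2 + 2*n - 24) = (n^2 + 11*n + 28)/(n^2 + 2*n - 24)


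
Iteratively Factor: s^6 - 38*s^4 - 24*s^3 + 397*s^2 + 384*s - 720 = (s - 5)*(s^5 + 5*s^4 - 13*s^3 - 89*s^2 - 48*s + 144) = (s - 5)*(s - 4)*(s^4 + 9*s^3 + 23*s^2 + 3*s - 36) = (s - 5)*(s - 4)*(s + 3)*(s^3 + 6*s^2 + 5*s - 12) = (s - 5)*(s - 4)*(s + 3)^2*(s^2 + 3*s - 4) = (s - 5)*(s - 4)*(s + 3)^2*(s + 4)*(s - 1)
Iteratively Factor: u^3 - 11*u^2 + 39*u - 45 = (u - 3)*(u^2 - 8*u + 15) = (u - 3)^2*(u - 5)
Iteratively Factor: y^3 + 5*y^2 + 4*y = (y + 1)*(y^2 + 4*y) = y*(y + 1)*(y + 4)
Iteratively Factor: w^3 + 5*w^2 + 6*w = (w + 2)*(w^2 + 3*w) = w*(w + 2)*(w + 3)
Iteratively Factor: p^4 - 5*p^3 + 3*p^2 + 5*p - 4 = (p + 1)*(p^3 - 6*p^2 + 9*p - 4) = (p - 1)*(p + 1)*(p^2 - 5*p + 4) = (p - 4)*(p - 1)*(p + 1)*(p - 1)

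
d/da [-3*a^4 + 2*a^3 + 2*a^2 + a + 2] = -12*a^3 + 6*a^2 + 4*a + 1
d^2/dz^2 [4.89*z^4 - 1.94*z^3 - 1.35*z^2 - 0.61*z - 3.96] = 58.68*z^2 - 11.64*z - 2.7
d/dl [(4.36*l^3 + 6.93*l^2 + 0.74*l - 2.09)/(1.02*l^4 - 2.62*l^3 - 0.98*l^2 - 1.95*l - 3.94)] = (-4.4472*l^6 - 14.1372*l^5 + 11.6194*l^4 - 4.5992*l^3 - 80.7509*l^2 - 58.7048*l - 6.9911)/(1.0404*l^8 - 5.3448*l^7 + 4.8652*l^6 + 1.1572*l^5 + 3.1408*l^4 + 24.4676*l^3 + 11.5249*l^2 + 15.366*l + 15.5236)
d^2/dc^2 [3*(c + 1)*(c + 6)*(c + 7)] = 18*c + 84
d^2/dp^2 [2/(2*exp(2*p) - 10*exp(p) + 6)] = ((5 - 4*exp(p))*(exp(2*p) - 5*exp(p) + 3) + 2*(2*exp(p) - 5)^2*exp(p))*exp(p)/(exp(2*p) - 5*exp(p) + 3)^3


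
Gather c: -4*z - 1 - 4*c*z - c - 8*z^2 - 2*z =c*(-4*z - 1) - 8*z^2 - 6*z - 1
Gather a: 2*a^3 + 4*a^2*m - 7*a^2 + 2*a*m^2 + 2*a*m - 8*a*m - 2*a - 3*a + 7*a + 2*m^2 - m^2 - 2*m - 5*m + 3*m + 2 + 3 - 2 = 2*a^3 + a^2*(4*m - 7) + a*(2*m^2 - 6*m + 2) + m^2 - 4*m + 3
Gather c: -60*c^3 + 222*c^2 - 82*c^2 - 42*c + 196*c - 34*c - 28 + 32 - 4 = -60*c^3 + 140*c^2 + 120*c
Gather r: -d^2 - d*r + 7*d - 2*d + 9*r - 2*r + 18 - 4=-d^2 + 5*d + r*(7 - d) + 14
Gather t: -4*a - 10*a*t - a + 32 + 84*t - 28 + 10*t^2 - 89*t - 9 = -5*a + 10*t^2 + t*(-10*a - 5) - 5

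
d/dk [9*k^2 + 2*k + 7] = 18*k + 2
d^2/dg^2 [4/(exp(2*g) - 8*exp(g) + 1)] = 16*((2 - exp(g))*(exp(2*g) - 8*exp(g) + 1) + 2*(exp(g) - 4)^2*exp(g))*exp(g)/(exp(2*g) - 8*exp(g) + 1)^3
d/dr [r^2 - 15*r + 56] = 2*r - 15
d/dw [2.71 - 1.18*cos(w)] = 1.18*sin(w)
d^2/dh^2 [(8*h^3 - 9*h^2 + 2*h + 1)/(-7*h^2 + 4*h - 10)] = 2*(586*h^3 - 1077*h^2 - 1896*h + 874)/(343*h^6 - 588*h^5 + 1806*h^4 - 1744*h^3 + 2580*h^2 - 1200*h + 1000)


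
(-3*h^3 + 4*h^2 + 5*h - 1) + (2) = -3*h^3 + 4*h^2 + 5*h + 1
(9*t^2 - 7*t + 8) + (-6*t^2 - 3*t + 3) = 3*t^2 - 10*t + 11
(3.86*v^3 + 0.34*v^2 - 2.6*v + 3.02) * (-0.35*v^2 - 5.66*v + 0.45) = -1.351*v^5 - 21.9666*v^4 + 0.7226*v^3 + 13.812*v^2 - 18.2632*v + 1.359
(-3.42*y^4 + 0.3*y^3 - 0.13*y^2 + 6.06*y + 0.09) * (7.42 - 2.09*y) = 7.1478*y^5 - 26.0034*y^4 + 2.4977*y^3 - 13.63*y^2 + 44.7771*y + 0.6678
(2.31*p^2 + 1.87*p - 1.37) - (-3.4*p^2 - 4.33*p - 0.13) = 5.71*p^2 + 6.2*p - 1.24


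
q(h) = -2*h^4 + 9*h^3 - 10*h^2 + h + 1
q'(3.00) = -32.00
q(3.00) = -5.00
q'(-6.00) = 2821.00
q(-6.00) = -4901.00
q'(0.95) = -0.49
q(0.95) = -0.99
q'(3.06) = -36.60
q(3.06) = -7.06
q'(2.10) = 3.98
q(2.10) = 3.45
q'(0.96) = -0.39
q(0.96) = -0.99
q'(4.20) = -199.42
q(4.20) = -126.75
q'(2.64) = -10.82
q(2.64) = 2.39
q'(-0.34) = 11.24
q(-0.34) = -0.88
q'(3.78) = -120.89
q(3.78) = -60.33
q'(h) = -8*h^3 + 27*h^2 - 20*h + 1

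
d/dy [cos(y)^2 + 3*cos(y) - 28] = -(2*cos(y) + 3)*sin(y)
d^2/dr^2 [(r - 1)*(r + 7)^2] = 6*r + 26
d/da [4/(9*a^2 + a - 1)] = 4*(-18*a - 1)/(9*a^2 + a - 1)^2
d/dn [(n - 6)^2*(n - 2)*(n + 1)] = 4*n^3 - 39*n^2 + 92*n - 12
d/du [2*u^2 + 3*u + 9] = 4*u + 3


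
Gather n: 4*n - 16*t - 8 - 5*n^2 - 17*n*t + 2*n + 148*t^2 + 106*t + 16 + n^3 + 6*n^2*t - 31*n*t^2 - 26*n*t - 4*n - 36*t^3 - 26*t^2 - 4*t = n^3 + n^2*(6*t - 5) + n*(-31*t^2 - 43*t + 2) - 36*t^3 + 122*t^2 + 86*t + 8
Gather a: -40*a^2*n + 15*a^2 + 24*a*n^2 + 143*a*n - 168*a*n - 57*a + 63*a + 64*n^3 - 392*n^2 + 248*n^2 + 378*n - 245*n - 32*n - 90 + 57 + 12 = a^2*(15 - 40*n) + a*(24*n^2 - 25*n + 6) + 64*n^3 - 144*n^2 + 101*n - 21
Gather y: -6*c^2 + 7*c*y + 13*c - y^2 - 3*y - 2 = -6*c^2 + 13*c - y^2 + y*(7*c - 3) - 2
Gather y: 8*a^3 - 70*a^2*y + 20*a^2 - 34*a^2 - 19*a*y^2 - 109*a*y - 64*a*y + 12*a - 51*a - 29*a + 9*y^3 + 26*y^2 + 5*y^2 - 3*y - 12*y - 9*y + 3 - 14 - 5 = 8*a^3 - 14*a^2 - 68*a + 9*y^3 + y^2*(31 - 19*a) + y*(-70*a^2 - 173*a - 24) - 16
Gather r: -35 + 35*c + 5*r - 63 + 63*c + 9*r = 98*c + 14*r - 98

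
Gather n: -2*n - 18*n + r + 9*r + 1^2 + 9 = -20*n + 10*r + 10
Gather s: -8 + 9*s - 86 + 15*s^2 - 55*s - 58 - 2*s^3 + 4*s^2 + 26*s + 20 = -2*s^3 + 19*s^2 - 20*s - 132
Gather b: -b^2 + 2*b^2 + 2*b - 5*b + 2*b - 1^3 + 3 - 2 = b^2 - b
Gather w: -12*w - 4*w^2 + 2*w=-4*w^2 - 10*w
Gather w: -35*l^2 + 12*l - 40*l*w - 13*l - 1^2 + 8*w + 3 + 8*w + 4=-35*l^2 - l + w*(16 - 40*l) + 6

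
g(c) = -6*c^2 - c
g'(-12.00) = 143.00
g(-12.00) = -852.00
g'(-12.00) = 143.00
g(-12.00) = -852.00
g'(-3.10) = 36.20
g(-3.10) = -54.56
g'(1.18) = -15.16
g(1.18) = -9.53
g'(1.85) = -23.20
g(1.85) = -22.38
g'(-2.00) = 23.00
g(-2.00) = -22.00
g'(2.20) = -27.40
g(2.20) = -31.24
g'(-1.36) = 15.32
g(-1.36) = -9.74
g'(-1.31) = 14.72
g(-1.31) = -8.99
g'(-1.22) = 13.64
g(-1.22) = -7.71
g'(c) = -12*c - 1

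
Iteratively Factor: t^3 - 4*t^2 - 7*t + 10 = (t - 1)*(t^2 - 3*t - 10) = (t - 5)*(t - 1)*(t + 2)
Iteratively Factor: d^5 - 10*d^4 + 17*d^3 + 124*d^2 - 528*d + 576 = (d - 4)*(d^4 - 6*d^3 - 7*d^2 + 96*d - 144) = (d - 4)*(d - 3)*(d^3 - 3*d^2 - 16*d + 48) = (d - 4)^2*(d - 3)*(d^2 + d - 12) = (d - 4)^2*(d - 3)^2*(d + 4)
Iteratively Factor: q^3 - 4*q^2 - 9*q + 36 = (q - 3)*(q^2 - q - 12) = (q - 4)*(q - 3)*(q + 3)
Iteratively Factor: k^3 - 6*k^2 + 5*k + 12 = (k + 1)*(k^2 - 7*k + 12) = (k - 4)*(k + 1)*(k - 3)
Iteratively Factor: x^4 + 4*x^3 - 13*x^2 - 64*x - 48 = (x + 4)*(x^3 - 13*x - 12) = (x - 4)*(x + 4)*(x^2 + 4*x + 3) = (x - 4)*(x + 3)*(x + 4)*(x + 1)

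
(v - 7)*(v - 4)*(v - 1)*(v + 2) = v^4 - 10*v^3 + 15*v^2 + 50*v - 56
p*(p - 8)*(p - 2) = p^3 - 10*p^2 + 16*p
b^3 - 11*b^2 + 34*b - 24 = (b - 6)*(b - 4)*(b - 1)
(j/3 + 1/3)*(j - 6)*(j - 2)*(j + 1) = j^4/3 - 2*j^3 - j^2 + 16*j/3 + 4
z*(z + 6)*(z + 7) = z^3 + 13*z^2 + 42*z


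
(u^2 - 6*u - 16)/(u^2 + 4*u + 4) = (u - 8)/(u + 2)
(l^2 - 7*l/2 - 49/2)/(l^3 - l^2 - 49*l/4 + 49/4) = 2*(l - 7)/(2*l^2 - 9*l + 7)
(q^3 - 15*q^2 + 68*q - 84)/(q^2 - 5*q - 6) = (q^2 - 9*q + 14)/(q + 1)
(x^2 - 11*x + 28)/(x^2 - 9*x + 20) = (x - 7)/(x - 5)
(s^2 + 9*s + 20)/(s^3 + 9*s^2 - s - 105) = (s + 4)/(s^2 + 4*s - 21)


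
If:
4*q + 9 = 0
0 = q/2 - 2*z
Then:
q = -9/4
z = -9/16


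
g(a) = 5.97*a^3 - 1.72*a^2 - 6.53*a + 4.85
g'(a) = 17.91*a^2 - 3.44*a - 6.53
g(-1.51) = -9.77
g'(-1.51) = 39.50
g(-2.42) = -74.03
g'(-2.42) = 106.68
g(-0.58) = 6.89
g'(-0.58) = 1.49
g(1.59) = 14.12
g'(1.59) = 33.28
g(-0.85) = 5.49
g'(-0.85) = 9.33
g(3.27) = 173.85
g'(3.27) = 173.73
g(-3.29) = -204.88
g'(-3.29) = 198.65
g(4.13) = 369.10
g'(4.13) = 284.75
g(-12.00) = -10480.63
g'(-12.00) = 2613.79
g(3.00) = 130.97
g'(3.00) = 144.34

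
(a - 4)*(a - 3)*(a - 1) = a^3 - 8*a^2 + 19*a - 12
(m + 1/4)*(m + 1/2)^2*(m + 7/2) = m^4 + 19*m^3/4 + 39*m^2/8 + 29*m/16 + 7/32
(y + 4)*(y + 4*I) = y^2 + 4*y + 4*I*y + 16*I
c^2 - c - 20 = (c - 5)*(c + 4)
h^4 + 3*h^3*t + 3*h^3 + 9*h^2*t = h^2*(h + 3)*(h + 3*t)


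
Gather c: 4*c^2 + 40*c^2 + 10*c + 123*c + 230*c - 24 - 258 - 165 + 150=44*c^2 + 363*c - 297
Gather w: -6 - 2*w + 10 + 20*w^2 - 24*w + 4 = 20*w^2 - 26*w + 8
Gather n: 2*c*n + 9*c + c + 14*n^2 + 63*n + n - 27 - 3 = 10*c + 14*n^2 + n*(2*c + 64) - 30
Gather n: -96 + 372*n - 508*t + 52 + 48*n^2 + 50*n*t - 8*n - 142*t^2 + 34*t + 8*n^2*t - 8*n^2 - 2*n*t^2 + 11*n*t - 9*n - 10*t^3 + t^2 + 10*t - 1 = n^2*(8*t + 40) + n*(-2*t^2 + 61*t + 355) - 10*t^3 - 141*t^2 - 464*t - 45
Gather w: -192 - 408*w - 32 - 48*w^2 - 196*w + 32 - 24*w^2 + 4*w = -72*w^2 - 600*w - 192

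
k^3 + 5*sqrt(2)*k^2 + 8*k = k*(k + sqrt(2))*(k + 4*sqrt(2))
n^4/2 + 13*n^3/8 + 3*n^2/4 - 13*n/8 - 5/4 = (n/2 + 1)*(n - 1)*(n + 1)*(n + 5/4)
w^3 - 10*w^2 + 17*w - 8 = (w - 8)*(w - 1)^2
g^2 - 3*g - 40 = (g - 8)*(g + 5)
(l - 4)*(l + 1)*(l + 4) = l^3 + l^2 - 16*l - 16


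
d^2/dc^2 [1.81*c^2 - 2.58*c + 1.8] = 3.62000000000000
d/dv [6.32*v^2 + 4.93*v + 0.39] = 12.64*v + 4.93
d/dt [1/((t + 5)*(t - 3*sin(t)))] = (-t + (t + 5)*(3*cos(t) - 1) + 3*sin(t))/((t + 5)^2*(t - 3*sin(t))^2)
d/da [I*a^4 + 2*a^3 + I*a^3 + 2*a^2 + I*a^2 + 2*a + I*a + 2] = 4*I*a^3 + 3*a^2*(2 + I) + 2*a*(2 + I) + 2 + I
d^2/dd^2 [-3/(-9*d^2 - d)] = 6*(-9*d*(9*d + 1) + (18*d + 1)^2)/(d^3*(9*d + 1)^3)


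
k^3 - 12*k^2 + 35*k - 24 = (k - 8)*(k - 3)*(k - 1)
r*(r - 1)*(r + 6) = r^3 + 5*r^2 - 6*r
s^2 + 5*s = s*(s + 5)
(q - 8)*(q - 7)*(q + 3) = q^3 - 12*q^2 + 11*q + 168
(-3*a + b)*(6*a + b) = -18*a^2 + 3*a*b + b^2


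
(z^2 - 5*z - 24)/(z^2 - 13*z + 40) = (z + 3)/(z - 5)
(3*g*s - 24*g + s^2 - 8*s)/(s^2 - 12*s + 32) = (3*g + s)/(s - 4)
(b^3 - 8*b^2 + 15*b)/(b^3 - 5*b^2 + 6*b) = (b - 5)/(b - 2)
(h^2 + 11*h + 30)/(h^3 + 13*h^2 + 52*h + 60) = 1/(h + 2)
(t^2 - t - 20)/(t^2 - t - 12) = (-t^2 + t + 20)/(-t^2 + t + 12)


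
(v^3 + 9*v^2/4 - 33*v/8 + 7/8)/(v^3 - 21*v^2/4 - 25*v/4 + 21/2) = (8*v^2 + 26*v - 7)/(2*(4*v^2 - 17*v - 42))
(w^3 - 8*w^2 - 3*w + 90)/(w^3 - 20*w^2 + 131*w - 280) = (w^2 - 3*w - 18)/(w^2 - 15*w + 56)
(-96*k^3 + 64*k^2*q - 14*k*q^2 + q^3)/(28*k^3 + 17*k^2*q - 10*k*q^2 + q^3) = (24*k^2 - 10*k*q + q^2)/(-7*k^2 - 6*k*q + q^2)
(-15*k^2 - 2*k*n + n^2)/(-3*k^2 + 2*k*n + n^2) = (5*k - n)/(k - n)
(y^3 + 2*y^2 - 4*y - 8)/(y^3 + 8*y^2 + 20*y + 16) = (y - 2)/(y + 4)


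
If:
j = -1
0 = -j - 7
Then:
No Solution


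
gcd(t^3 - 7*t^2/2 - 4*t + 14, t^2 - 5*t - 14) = t + 2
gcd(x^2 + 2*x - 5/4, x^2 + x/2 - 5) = x + 5/2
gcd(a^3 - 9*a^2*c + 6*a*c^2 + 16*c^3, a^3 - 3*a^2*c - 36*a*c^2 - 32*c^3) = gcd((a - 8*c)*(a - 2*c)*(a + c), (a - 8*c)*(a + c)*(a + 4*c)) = a^2 - 7*a*c - 8*c^2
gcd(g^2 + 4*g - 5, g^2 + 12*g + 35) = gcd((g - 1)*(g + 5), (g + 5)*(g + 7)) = g + 5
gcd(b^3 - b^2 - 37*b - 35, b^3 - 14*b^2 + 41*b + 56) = b^2 - 6*b - 7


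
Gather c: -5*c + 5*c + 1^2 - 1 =0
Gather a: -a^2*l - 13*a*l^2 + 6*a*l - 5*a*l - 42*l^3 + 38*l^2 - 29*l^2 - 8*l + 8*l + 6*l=-a^2*l + a*(-13*l^2 + l) - 42*l^3 + 9*l^2 + 6*l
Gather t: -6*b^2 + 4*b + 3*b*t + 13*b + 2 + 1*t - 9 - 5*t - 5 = -6*b^2 + 17*b + t*(3*b - 4) - 12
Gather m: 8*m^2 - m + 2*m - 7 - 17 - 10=8*m^2 + m - 34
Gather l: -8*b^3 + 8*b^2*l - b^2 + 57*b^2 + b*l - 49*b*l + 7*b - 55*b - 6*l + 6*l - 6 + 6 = -8*b^3 + 56*b^2 - 48*b + l*(8*b^2 - 48*b)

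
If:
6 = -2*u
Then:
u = -3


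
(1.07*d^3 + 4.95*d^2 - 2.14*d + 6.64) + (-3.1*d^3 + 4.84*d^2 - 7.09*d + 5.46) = -2.03*d^3 + 9.79*d^2 - 9.23*d + 12.1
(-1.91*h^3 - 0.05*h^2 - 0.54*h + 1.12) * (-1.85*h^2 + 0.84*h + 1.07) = 3.5335*h^5 - 1.5119*h^4 - 1.0867*h^3 - 2.5791*h^2 + 0.363*h + 1.1984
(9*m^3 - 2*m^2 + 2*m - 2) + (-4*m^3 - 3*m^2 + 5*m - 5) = 5*m^3 - 5*m^2 + 7*m - 7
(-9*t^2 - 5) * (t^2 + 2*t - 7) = -9*t^4 - 18*t^3 + 58*t^2 - 10*t + 35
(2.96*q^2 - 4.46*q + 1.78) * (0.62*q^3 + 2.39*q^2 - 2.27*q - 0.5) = 1.8352*q^5 + 4.3092*q^4 - 16.275*q^3 + 12.8984*q^2 - 1.8106*q - 0.89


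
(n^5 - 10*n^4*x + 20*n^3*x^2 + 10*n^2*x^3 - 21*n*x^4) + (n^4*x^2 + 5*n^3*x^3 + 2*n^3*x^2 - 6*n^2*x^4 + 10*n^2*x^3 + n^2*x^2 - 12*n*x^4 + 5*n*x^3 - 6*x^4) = n^5 + n^4*x^2 - 10*n^4*x + 5*n^3*x^3 + 22*n^3*x^2 - 6*n^2*x^4 + 20*n^2*x^3 + n^2*x^2 - 33*n*x^4 + 5*n*x^3 - 6*x^4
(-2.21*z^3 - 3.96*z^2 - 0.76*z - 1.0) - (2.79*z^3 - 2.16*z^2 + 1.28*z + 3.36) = -5.0*z^3 - 1.8*z^2 - 2.04*z - 4.36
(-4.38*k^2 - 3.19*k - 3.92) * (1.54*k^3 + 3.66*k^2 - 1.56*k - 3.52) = -6.7452*k^5 - 20.9434*k^4 - 10.8794*k^3 + 6.0468*k^2 + 17.344*k + 13.7984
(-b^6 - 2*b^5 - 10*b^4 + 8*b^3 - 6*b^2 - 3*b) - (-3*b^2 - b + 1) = -b^6 - 2*b^5 - 10*b^4 + 8*b^3 - 3*b^2 - 2*b - 1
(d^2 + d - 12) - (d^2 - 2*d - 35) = 3*d + 23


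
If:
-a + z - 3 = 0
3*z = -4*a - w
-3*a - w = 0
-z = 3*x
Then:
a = -9/4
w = 27/4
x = -1/4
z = 3/4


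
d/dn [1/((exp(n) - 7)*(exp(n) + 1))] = 2*(3 - exp(n))*exp(n)/(exp(4*n) - 12*exp(3*n) + 22*exp(2*n) + 84*exp(n) + 49)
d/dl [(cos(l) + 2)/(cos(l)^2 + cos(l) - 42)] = (cos(l)^2 + 4*cos(l) + 44)*sin(l)/(cos(l)^2 + cos(l) - 42)^2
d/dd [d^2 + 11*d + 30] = 2*d + 11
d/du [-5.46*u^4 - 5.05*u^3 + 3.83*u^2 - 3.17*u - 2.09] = -21.84*u^3 - 15.15*u^2 + 7.66*u - 3.17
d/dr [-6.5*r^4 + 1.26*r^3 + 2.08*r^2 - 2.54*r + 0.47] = -26.0*r^3 + 3.78*r^2 + 4.16*r - 2.54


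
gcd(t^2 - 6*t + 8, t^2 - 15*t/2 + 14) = t - 4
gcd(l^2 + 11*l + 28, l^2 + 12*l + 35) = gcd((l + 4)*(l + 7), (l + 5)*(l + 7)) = l + 7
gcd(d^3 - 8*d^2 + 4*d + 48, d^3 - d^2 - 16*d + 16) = d - 4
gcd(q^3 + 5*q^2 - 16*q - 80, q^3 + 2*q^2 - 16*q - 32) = q^2 - 16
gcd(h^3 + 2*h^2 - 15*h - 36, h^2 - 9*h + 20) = h - 4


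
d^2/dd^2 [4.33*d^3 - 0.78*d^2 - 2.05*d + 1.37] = 25.98*d - 1.56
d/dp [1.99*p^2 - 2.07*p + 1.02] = 3.98*p - 2.07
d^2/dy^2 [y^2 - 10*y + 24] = 2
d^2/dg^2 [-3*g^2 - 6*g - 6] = -6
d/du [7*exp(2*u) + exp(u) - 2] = (14*exp(u) + 1)*exp(u)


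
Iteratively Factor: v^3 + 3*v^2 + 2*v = (v)*(v^2 + 3*v + 2) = v*(v + 1)*(v + 2)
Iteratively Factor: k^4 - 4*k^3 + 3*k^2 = (k)*(k^3 - 4*k^2 + 3*k) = k^2*(k^2 - 4*k + 3) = k^2*(k - 1)*(k - 3)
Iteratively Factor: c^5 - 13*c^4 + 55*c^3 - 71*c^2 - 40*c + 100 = (c - 2)*(c^4 - 11*c^3 + 33*c^2 - 5*c - 50) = (c - 5)*(c - 2)*(c^3 - 6*c^2 + 3*c + 10) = (c - 5)*(c - 2)^2*(c^2 - 4*c - 5) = (c - 5)*(c - 2)^2*(c + 1)*(c - 5)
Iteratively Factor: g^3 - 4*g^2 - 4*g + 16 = (g - 2)*(g^2 - 2*g - 8) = (g - 2)*(g + 2)*(g - 4)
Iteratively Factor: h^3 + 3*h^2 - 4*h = (h + 4)*(h^2 - h) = h*(h + 4)*(h - 1)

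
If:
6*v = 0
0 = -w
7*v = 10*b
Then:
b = 0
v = 0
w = 0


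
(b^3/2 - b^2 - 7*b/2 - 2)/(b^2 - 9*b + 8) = (b^3 - 2*b^2 - 7*b - 4)/(2*(b^2 - 9*b + 8))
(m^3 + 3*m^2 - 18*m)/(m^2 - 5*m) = (m^2 + 3*m - 18)/(m - 5)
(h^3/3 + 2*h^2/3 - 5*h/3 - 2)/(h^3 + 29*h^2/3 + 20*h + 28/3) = (h^3 + 2*h^2 - 5*h - 6)/(3*h^3 + 29*h^2 + 60*h + 28)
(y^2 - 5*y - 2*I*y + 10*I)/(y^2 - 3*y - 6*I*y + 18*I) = (y^2 - 5*y - 2*I*y + 10*I)/(y^2 - 3*y - 6*I*y + 18*I)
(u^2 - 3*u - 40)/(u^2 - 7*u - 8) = (u + 5)/(u + 1)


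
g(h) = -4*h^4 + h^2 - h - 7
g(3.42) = -545.95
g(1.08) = -12.36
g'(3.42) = -634.19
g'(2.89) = -381.42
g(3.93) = -949.66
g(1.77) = -44.90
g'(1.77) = -86.18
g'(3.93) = -964.32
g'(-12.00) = 27623.00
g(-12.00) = -82795.00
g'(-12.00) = 27623.00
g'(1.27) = -31.23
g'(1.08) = -19.00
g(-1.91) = -54.68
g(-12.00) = -82795.00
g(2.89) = -280.57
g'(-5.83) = 3157.82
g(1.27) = -17.06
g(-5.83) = -4588.16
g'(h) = -16*h^3 + 2*h - 1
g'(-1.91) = 106.67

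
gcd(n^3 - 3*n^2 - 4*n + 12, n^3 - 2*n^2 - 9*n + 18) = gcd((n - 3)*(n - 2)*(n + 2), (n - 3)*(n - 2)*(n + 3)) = n^2 - 5*n + 6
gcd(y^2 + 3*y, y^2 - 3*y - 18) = y + 3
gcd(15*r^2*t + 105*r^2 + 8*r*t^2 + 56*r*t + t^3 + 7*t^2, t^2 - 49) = t + 7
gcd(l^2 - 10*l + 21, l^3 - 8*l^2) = 1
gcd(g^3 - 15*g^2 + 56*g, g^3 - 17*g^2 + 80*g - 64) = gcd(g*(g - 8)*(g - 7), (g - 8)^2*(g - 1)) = g - 8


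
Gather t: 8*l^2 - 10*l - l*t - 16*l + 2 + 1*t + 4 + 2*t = 8*l^2 - 26*l + t*(3 - l) + 6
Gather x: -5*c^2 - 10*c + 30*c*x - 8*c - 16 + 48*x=-5*c^2 - 18*c + x*(30*c + 48) - 16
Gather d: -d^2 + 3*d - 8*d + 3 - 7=-d^2 - 5*d - 4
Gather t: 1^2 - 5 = -4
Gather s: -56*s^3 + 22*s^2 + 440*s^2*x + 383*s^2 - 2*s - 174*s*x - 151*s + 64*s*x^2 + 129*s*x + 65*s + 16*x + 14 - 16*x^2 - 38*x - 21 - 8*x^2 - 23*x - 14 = -56*s^3 + s^2*(440*x + 405) + s*(64*x^2 - 45*x - 88) - 24*x^2 - 45*x - 21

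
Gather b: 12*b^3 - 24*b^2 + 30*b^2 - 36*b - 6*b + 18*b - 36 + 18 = 12*b^3 + 6*b^2 - 24*b - 18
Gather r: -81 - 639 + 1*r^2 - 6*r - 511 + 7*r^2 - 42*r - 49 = 8*r^2 - 48*r - 1280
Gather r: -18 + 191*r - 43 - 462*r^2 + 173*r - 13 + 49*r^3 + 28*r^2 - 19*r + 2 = 49*r^3 - 434*r^2 + 345*r - 72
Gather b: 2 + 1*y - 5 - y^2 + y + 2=-y^2 + 2*y - 1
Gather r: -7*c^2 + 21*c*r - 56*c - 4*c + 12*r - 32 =-7*c^2 - 60*c + r*(21*c + 12) - 32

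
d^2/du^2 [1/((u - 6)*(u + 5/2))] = 4*(4*(u - 6)^2 + 2*(u - 6)*(2*u + 5) + (2*u + 5)^2)/((u - 6)^3*(2*u + 5)^3)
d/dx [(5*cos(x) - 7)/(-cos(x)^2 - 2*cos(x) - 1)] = (19 - 5*cos(x))*sin(x)/(cos(x) + 1)^3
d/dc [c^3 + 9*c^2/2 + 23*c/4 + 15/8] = 3*c^2 + 9*c + 23/4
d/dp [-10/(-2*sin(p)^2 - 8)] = -20*sin(2*p)/(cos(2*p) - 9)^2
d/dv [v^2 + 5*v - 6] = 2*v + 5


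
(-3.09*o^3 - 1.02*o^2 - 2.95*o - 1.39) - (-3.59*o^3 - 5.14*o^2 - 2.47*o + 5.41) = 0.5*o^3 + 4.12*o^2 - 0.48*o - 6.8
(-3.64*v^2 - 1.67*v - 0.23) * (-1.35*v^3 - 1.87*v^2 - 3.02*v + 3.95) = 4.914*v^5 + 9.0613*v^4 + 14.4262*v^3 - 8.9045*v^2 - 5.9019*v - 0.9085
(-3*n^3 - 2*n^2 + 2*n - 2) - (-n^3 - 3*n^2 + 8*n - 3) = -2*n^3 + n^2 - 6*n + 1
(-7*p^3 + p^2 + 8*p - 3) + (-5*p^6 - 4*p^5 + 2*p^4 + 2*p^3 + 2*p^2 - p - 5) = -5*p^6 - 4*p^5 + 2*p^4 - 5*p^3 + 3*p^2 + 7*p - 8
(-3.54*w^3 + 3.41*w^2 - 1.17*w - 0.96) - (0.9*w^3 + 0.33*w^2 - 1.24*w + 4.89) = -4.44*w^3 + 3.08*w^2 + 0.0700000000000001*w - 5.85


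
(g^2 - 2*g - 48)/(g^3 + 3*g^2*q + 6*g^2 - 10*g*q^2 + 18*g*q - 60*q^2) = (8 - g)/(-g^2 - 3*g*q + 10*q^2)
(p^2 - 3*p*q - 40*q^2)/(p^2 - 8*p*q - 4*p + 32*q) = (p + 5*q)/(p - 4)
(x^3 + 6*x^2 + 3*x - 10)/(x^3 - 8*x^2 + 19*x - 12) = (x^2 + 7*x + 10)/(x^2 - 7*x + 12)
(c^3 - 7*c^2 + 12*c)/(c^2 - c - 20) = c*(-c^2 + 7*c - 12)/(-c^2 + c + 20)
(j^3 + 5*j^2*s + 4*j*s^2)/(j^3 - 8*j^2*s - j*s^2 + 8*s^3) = j*(j + 4*s)/(j^2 - 9*j*s + 8*s^2)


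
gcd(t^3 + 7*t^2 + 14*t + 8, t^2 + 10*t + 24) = t + 4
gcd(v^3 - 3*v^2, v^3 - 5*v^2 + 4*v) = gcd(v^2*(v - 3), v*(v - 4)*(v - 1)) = v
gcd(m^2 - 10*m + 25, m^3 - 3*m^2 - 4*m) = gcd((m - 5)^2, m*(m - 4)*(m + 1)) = 1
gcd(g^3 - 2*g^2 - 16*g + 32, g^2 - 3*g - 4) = g - 4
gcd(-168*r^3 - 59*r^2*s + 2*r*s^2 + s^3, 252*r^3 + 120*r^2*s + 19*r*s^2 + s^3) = 7*r + s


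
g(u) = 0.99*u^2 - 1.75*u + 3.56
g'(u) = 1.98*u - 1.75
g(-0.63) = 5.06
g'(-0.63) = -3.00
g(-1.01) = 6.34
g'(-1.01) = -3.75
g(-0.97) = 6.19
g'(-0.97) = -3.67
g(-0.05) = 3.65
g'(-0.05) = -1.85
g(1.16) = 2.86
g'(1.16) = 0.55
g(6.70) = 36.28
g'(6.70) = 11.52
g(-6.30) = 53.88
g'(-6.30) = -14.22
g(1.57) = 3.25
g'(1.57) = 1.36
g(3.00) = 7.22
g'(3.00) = 4.19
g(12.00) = 125.12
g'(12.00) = 22.01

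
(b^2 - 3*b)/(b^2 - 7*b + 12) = b/(b - 4)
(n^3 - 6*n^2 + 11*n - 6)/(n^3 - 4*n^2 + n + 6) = (n - 1)/(n + 1)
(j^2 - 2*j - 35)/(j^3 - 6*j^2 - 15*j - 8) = (-j^2 + 2*j + 35)/(-j^3 + 6*j^2 + 15*j + 8)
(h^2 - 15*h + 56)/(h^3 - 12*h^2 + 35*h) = (h - 8)/(h*(h - 5))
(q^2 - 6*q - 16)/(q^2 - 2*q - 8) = (q - 8)/(q - 4)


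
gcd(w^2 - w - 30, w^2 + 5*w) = w + 5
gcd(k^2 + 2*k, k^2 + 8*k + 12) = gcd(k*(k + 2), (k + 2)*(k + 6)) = k + 2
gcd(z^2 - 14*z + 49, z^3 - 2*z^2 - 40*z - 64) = 1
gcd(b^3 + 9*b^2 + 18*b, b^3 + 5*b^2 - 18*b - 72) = b^2 + 9*b + 18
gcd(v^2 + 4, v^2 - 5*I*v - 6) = v - 2*I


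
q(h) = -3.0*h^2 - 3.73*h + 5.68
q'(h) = -6.0*h - 3.73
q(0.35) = 4.01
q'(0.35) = -5.83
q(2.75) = -27.26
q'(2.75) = -20.23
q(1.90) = -12.24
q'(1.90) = -15.13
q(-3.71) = -21.77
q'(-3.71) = 18.53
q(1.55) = -7.31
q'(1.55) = -13.03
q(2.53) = -22.96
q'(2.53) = -18.91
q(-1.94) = 1.63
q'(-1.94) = 7.91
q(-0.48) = 6.78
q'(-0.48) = -0.85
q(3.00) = -32.51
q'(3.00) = -21.73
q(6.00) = -124.70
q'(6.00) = -39.73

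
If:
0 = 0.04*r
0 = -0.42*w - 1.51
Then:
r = 0.00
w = -3.60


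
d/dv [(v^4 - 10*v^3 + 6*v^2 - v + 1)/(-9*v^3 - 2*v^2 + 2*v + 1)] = (-9*v^6 - 4*v^5 + 80*v^4 - 54*v^3 + 7*v^2 + 16*v - 3)/(81*v^6 + 36*v^5 - 32*v^4 - 26*v^3 + 4*v + 1)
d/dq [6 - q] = -1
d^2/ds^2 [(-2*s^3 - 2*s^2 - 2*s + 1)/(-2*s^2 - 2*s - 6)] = (-4*s^3 - 3*s^2 + 33*s + 14)/(s^6 + 3*s^5 + 12*s^4 + 19*s^3 + 36*s^2 + 27*s + 27)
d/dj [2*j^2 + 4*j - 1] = 4*j + 4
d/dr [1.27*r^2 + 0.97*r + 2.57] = 2.54*r + 0.97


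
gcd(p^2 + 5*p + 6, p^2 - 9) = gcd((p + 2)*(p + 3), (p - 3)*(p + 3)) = p + 3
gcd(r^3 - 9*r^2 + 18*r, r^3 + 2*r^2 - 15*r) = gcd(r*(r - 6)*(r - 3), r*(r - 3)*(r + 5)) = r^2 - 3*r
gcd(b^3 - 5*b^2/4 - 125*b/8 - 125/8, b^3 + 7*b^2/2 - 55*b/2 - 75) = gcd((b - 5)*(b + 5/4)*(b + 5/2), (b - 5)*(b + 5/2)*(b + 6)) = b^2 - 5*b/2 - 25/2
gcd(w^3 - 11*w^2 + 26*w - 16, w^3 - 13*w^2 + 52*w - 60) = w - 2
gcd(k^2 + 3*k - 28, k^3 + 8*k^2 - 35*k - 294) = k + 7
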